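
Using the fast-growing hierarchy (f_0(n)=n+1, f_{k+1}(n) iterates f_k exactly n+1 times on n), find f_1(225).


f_1(225) = f_0^226(225)
f_0 adds 1 each time, applied 226 times.
f_1(225) = 225 + 226 = 451

451


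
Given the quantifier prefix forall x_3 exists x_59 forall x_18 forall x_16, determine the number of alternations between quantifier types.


Walk the prefix and count type changes:
  position 1: forall -> exists <-- alternation
  position 2: exists -> forall <-- alternation
  position 3: forall -> forall
Total alternations = 2

2


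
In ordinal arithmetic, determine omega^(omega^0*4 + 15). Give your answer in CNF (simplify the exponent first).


omega^(omega^0*4 + 15):
omega^0 = 1, so the exponent is 4 + 15 = 19 (finite ordinal addition).
Result = omega^19, already a single CNF term.

omega^19


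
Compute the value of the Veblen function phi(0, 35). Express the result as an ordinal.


phi(0, 35):
phi(0, beta) = omega^beta by definition.
phi(0, 35) = omega^35

omega^35


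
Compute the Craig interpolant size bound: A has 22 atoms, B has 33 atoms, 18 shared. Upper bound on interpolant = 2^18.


Shared atoms = 18
Craig interpolant size bound = 2^18
= 262144

262144


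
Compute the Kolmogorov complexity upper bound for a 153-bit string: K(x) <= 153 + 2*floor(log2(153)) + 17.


floor(log2(153)) = 7
2 * 7 = 14
K(x) <= 153 + 14 + 17 = 184

184


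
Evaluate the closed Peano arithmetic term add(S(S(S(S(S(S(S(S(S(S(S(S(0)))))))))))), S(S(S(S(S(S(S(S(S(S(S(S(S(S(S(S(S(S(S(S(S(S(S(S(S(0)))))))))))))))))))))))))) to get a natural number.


add(S^12(0), S^25(0)):
S^12(0) = 12
S^25(0) = 25
12 + 25 = 37

37


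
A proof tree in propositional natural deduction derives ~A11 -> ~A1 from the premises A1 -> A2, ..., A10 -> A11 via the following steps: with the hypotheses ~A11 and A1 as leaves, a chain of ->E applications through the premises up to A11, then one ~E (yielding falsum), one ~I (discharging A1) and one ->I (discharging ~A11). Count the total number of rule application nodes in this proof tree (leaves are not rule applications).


From hypothesis A1, 10 ->E steps along the 10 premises yield A11.
~E with hypothesis ~A11 gives falsum (1 node); ~I discharging A1 gives ~A1 (1 node); ->I discharging ~A11 gives the goal (1 node).
Total = 10 + 3 = 13 inference nodes.

13


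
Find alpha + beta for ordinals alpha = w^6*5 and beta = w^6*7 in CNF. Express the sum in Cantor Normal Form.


Ordinal addition w^6*5 + w^6*7:
Both terms have the same exponent 6.
w^e*c + w^e*d = w^e*(c+d).
Result = w^6*(5+7) = w^6*12

w^6*12


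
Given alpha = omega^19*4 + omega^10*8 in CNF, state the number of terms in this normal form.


CNF: omega^19*4 + omega^10*8
Count the summands separated by '+':
  term 1: omega^19*4
  term 2: omega^10*8
Total terms = 2

2


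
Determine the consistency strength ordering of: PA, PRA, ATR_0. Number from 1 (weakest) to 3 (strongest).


Ordering by consistency strength:
1. PRA
2. PA
3. ATR_0


PA=2, PRA=1, ATR_0=3


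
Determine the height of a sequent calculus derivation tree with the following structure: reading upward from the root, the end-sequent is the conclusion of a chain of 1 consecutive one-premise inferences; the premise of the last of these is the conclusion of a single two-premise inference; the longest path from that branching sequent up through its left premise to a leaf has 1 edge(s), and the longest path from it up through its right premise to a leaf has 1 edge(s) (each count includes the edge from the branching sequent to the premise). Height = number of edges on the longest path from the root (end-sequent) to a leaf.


Longest path through the left premise: 1 edges (measured from the branching sequent)
Longest path through the right premise: 1 edges
Height of the subtree rooted at the branching sequent: max(1, 1) = 1
The branching sequent sits 1 edges above the root (the chain of one-premise inferences), so height = 1 + 1 = 2

2


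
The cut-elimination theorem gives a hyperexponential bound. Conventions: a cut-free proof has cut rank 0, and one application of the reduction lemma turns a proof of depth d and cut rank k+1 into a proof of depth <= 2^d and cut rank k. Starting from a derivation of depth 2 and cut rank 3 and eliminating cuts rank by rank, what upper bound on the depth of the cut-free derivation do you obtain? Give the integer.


Each rank reduction sends depth d to at most 2^d; cut rank r needs r reductions.
2_0(2) = 2
2_1(2) = 2^2 = 4
2_2(2) = 2^4 = 16
2_3(2) = 2^16 = 65536
Cut-free depth bound = 65536

65536


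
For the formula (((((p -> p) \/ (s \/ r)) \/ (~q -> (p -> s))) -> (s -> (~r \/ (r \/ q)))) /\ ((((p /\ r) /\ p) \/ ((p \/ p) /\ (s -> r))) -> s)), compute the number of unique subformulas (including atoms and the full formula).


Formula: (((((p -> p) \/ (s \/ r)) \/ (~q -> (p -> s))) -> (s -> (~r \/ (r \/ q)))) /\ ((((p /\ r) /\ p) \/ ((p \/ p) /\ (s -> r))) -> s))
Subformulas found:
  1. r
  2. q
  3. s
  4. p
  5. ~r
  6. ~q
  7. (p \/ p)
  8. (s \/ r)
  9. (p -> s)
  10. (s -> r)
  11. (p /\ r)
  12. (r \/ q)
  13. (p -> p)
  14. ((p /\ r) /\ p)
  15. (~r \/ (r \/ q))
  16. (~q -> (p -> s))
  17. ((p \/ p) /\ (s -> r))
  18. ((p -> p) \/ (s \/ r))
  19. (s -> (~r \/ (r \/ q)))
  20. (((p /\ r) /\ p) \/ ((p \/ p) /\ (s -> r)))
  21. (((p -> p) \/ (s \/ r)) \/ (~q -> (p -> s)))
  22. ((((p /\ r) /\ p) \/ ((p \/ p) /\ (s -> r))) -> s)
  23. ((((p -> p) \/ (s \/ r)) \/ (~q -> (p -> s))) -> (s -> (~r \/ (r \/ q))))
  24. (((((p -> p) \/ (s \/ r)) \/ (~q -> (p -> s))) -> (s -> (~r \/ (r \/ q)))) /\ ((((p /\ r) /\ p) \/ ((p \/ p) /\ (s -> r))) -> s))
Total distinct subformulas = 24

24


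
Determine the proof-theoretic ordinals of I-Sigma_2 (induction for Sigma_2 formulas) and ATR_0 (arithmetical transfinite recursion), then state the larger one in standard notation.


Proof-theoretic ordinal of I-Sigma_2 (induction for Sigma_2 formulas): omega^(omega^omega)
Proof-theoretic ordinal of ATR_0 (arithmetical transfinite recursion): Gamma_0
Comparing: omega^(omega^omega) < Gamma_0.
The larger ordinal is Gamma_0 (from ATR_0 (arithmetical transfinite recursion)).

Gamma_0


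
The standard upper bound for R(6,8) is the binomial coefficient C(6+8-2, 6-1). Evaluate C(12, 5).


R(6,8) <= C(6+8-2, 6-1) = C(12, 5)
C(12, 5) = 12! / (5! * 7!)
= 792

792


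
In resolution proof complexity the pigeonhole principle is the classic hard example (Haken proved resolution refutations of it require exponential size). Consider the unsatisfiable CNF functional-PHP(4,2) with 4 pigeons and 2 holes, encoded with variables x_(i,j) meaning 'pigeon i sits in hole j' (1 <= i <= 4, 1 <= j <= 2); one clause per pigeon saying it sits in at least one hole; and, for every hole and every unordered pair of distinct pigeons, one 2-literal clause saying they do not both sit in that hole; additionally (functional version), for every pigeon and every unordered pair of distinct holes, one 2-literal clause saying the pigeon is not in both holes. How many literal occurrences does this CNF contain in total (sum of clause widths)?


functional-PHP(4,2): 4 pigeons, 2 holes, 4*2 = 8 variables.
- pigeon clauses: one per pigeon -> 4 clauses of width 2 -> 8 literals
- hole clauses: 2 holes * C(4,2) = 2 * 6 -> 12 clauses of width 2 -> 24 literals
- functional clauses: 4 pigeons * C(2,2) = 4 * 1 -> 4 clauses of width 2 -> 8 literals
Total literal occurrences = 8 + 24 + 8 = 40

40


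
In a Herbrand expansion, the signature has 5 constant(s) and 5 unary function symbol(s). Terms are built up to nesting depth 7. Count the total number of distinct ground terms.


Herbrand terms by depth:
Depth 0: 5 constants
Depth 1: 25 new terms (running total: 30)
Depth 2: 125 new terms (running total: 155)
Depth 3: 625 new terms (running total: 780)
Depth 4: 3125 new terms (running total: 3905)
Depth 5: 15625 new terms (running total: 19530)
Depth 6: 78125 new terms (running total: 97655)
Depth 7: 390625 new terms (running total: 488280)
Total distinct ground terms = 488280

488280


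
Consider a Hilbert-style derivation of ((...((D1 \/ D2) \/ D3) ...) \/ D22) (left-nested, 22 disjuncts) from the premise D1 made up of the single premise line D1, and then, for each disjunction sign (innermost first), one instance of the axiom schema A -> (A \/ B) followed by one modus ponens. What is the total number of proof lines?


Building the left-nested 22-ary disjunction from D1:
- 1 premise line (D1)
- 22 disjuncts means 21 disjunction signs; each needs 1 axiom instance + 1 MP = 2 lines: 2 * 21 = 42
Total = 1 + 42 = 43 lines.

43


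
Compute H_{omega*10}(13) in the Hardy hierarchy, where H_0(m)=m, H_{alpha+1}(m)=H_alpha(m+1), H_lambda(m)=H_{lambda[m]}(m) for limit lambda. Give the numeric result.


H_{omega*10}(13):
For the Hardy hierarchy, H_{omega*k}(n) = 2^k * n.
2^10 = 1024.
1024 * 13 = 13312

13312


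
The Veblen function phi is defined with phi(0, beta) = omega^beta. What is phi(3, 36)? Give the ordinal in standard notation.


phi(3, 36):
phi(3, beta) = eta_beta (the beta-th eta number, fixed point of zeta).
phi(3, 36) = eta_36

eta_36


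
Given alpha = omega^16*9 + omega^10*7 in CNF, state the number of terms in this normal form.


CNF: omega^16*9 + omega^10*7
Count the summands separated by '+':
  term 1: omega^16*9
  term 2: omega^10*7
Total terms = 2

2


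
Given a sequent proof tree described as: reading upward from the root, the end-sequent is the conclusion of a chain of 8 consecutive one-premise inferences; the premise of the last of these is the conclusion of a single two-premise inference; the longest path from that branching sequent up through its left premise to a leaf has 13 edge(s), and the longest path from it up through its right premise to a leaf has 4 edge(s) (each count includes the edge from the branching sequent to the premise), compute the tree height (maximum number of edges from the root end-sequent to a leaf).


Longest path through the left premise: 13 edges (measured from the branching sequent)
Longest path through the right premise: 4 edges
Height of the subtree rooted at the branching sequent: max(13, 4) = 13
The branching sequent sits 8 edges above the root (the chain of one-premise inferences), so height = 13 + 8 = 21

21


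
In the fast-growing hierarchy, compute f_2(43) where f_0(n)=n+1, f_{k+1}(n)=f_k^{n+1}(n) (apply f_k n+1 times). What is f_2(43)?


f_2(43) = f_1^44(43)
f_1(m) = 2m + 1.
Iterating: f_1^k(n) = 2^k*(n+1) - 1.
f_2(43) = 2^44*(43+1) - 1 = 17592186044416*44 - 1 = 774056185954303

774056185954303


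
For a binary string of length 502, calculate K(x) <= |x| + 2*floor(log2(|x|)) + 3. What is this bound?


floor(log2(502)) = 8
2 * 8 = 16
K(x) <= 502 + 16 + 3 = 521

521


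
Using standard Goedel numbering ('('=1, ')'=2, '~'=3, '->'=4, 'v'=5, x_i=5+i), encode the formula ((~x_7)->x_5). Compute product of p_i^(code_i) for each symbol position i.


Formula: ((~x_7)->x_5)
Symbol codes: [1, 1, 3, 12, 2, 4, 10, 2]
Primes: [2, 3, 5, 7, 11, 13, 17, 19]
p_1^1 = 2^1 = 2
p_2^1 = 3^1 = 3
p_3^3 = 5^3 = 125
p_4^12 = 7^12 = 13841287201
p_5^2 = 11^2 = 121
p_6^4 = 13^4 = 28561
p_7^10 = 17^10 = 2015993900449
p_8^2 = 19^2 = 361
Product = 26109162352873699856193525495156750

26109162352873699856193525495156750


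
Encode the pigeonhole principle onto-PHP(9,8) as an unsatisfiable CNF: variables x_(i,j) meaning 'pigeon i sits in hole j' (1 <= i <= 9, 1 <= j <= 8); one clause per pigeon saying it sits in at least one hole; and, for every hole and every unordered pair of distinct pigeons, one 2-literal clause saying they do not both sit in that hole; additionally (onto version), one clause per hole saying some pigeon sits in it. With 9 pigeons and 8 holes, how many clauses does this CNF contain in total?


onto-PHP(9,8): 9 pigeons, 8 holes, 9*8 = 72 variables.
- pigeon clauses: one per pigeon -> 9 clauses
- hole clauses: 8 holes * C(9,2) = 8 * 36 -> 288 clauses
- onto clauses: one per hole -> 8 clauses
Total clauses = 9 + 288 + 8 = 305

305


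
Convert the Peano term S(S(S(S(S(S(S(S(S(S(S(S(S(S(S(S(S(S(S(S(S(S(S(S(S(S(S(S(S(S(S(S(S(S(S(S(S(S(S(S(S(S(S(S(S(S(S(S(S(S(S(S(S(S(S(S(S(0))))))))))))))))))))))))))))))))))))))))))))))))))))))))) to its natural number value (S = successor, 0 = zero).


Counting successors applied to 0:
57 applications of S to 0 = 57

57


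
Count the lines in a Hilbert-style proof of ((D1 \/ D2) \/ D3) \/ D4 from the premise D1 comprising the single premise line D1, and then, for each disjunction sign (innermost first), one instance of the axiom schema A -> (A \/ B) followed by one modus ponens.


Building the left-nested 4-ary disjunction from D1:
- 1 premise line (D1)
- 4 disjuncts means 3 disjunction signs; each needs 1 axiom instance + 1 MP = 2 lines: 2 * 3 = 6
Total = 1 + 6 = 7 lines.

7


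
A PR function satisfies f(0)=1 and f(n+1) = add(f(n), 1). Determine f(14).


f(0) = 1
f(1) = add(f(0), 1) = add(1, 1) = 2
f(2) = add(f(1), 1) = add(2, 1) = 3
f(3) = add(f(2), 1) = add(3, 1) = 4
f(4) = add(f(3), 1) = add(4, 1) = 5
f(5) = add(f(4), 1) = add(5, 1) = 6
f(6) = add(f(5), 1) = add(6, 1) = 7
f(7) = add(f(6), 1) = add(7, 1) = 8
f(8) = add(f(7), 1) = add(8, 1) = 9
f(9) = add(f(8), 1) = add(9, 1) = 10
f(10) = add(f(9), 1) = add(10, 1) = 11
f(11) = add(f(10), 1) = add(11, 1) = 12
f(12) = add(f(11), 1) = add(12, 1) = 13
f(13) = add(f(12), 1) = add(13, 1) = 14
f(14) = add(f(13), 1) = add(14, 1) = 15


15


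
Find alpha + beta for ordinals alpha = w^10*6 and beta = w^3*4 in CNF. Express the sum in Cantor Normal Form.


Ordinal addition w^10*6 + w^3*4:
Leading exponent of alpha (10) > leading exponent of beta (3).
Since alpha's term has higher exponent than beta's leading term,
the sum is simply alpha followed by beta.
Result = w^10*6 + w^3*4

w^10*6 + w^3*4


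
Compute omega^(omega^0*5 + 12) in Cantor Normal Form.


omega^(omega^0*5 + 12):
omega^0 = 1, so the exponent is 5 + 12 = 17 (finite ordinal addition).
Result = omega^17, already a single CNF term.

omega^17


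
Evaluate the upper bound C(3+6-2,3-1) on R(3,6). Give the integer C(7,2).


R(3,6) <= C(3+6-2, 3-1) = C(7, 2)
C(7, 2) = 7! / (2! * 5!)
= 21

21


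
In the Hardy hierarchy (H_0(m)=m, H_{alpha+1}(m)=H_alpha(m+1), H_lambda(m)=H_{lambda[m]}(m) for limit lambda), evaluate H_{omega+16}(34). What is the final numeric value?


H_{omega+16}(34):
Unwind the 16 successor steps: H_{omega+16}(34) = H_omega(34+16) = H_omega(50).
H_omega(m) = H_m(m) = m + m = 2m.
Result = 2 * 50 = 100

100


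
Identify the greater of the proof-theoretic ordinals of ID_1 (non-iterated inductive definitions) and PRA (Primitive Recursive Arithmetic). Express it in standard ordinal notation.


Proof-theoretic ordinal of ID_1 (non-iterated inductive definitions): psi_0(epsilon_{Omega+1})
Proof-theoretic ordinal of PRA (Primitive Recursive Arithmetic): omega^omega
Comparing: omega^omega < psi_0(epsilon_{Omega+1}).
The larger ordinal is psi_0(epsilon_{Omega+1}) (from ID_1 (non-iterated inductive definitions)).

psi_0(epsilon_{Omega+1})


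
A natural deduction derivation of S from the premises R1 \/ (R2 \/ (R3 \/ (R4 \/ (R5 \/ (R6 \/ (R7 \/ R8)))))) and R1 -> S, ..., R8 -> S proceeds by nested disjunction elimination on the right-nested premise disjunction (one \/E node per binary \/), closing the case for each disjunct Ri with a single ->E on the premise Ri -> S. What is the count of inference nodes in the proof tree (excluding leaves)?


The premise R1 \/ (R2 \/ (R3 \/ (R4 \/ (R5 \/ (R6 \/ (R7 \/ R8)))))) contains 8 disjuncts, hence 7 binary \/ connectives.
- Each binary \/ is eliminated once: 7 \/E nodes.
- Each of the 8 cases Ri derives S by one ->E with Ri -> S: 8 ->E nodes.
Total = 7 + 8 = 15

15


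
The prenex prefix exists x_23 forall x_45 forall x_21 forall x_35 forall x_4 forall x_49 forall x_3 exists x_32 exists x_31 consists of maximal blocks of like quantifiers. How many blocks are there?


Alternations = 2.
Blocks = alternations + 1 = 3

3


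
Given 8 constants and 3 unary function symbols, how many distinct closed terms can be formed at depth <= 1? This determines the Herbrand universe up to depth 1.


Herbrand terms by depth:
Depth 0: 8 constants
Depth 1: 24 new terms (running total: 32)
Total distinct ground terms = 32

32


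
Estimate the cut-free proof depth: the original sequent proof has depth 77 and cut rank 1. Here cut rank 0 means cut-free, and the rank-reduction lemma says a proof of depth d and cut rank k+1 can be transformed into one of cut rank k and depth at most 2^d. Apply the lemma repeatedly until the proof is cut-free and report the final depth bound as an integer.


Each rank reduction sends depth d to at most 2^d; cut rank r needs r reductions.
2_0(77) = 77
2_1(77) = 2^77 = 151115727451828646838272
Cut-free depth bound = 151115727451828646838272

151115727451828646838272


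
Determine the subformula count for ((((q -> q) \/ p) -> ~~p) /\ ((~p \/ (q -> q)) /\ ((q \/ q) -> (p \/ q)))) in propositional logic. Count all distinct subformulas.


Formula: ((((q -> q) \/ p) -> ~~p) /\ ((~p \/ (q -> q)) /\ ((q \/ q) -> (p \/ q))))
Subformulas found:
  1. q
  2. p
  3. ~p
  4. ~~p
  5. (q -> q)
  6. (p \/ q)
  7. (q \/ q)
  8. ((q -> q) \/ p)
  9. (~p \/ (q -> q))
  10. ((q \/ q) -> (p \/ q))
  11. (((q -> q) \/ p) -> ~~p)
  12. ((~p \/ (q -> q)) /\ ((q \/ q) -> (p \/ q)))
  13. ((((q -> q) \/ p) -> ~~p) /\ ((~p \/ (q -> q)) /\ ((q \/ q) -> (p \/ q))))
Total distinct subformulas = 13

13


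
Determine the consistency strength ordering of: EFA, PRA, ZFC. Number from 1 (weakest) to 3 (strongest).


Ordering by consistency strength:
1. EFA
2. PRA
3. ZFC


EFA=1, PRA=2, ZFC=3


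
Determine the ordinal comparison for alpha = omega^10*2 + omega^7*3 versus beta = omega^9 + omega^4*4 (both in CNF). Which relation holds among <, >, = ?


Compare term by term from highest exponent:
alpha = omega^10*2 + omega^7*3
beta = omega^9 + omega^4*4
Term 1: alpha has omega^10*2, beta has omega^9*1
Term 2: alpha has omega^7*3, beta has omega^4*4
Result: alpha > beta

alpha > beta


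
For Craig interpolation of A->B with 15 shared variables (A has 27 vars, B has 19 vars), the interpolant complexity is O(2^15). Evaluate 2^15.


Shared atoms = 15
Craig interpolant size bound = 2^15
= 32768

32768


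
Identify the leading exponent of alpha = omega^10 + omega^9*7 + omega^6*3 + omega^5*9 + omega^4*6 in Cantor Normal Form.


CNF: omega^10 + omega^9*7 + omega^6*3 + omega^5*9 + omega^4*6
The leading term is omega^10, which has exponent 10.

10


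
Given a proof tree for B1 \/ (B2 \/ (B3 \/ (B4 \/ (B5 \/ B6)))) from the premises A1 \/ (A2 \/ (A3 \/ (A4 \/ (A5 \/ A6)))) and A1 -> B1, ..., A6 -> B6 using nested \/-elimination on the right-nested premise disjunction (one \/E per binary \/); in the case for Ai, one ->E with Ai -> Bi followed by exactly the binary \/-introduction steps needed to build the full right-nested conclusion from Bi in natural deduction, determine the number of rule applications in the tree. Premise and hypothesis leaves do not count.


Constructive dilemma with 6 branches, all disjunctions right-nested:
- \/E: the premise has 5 binary \/, each eliminated once: 5 nodes.
- ->E: one per case (Ai with Ai -> Bi gives Bi): 6 nodes.
- \/I: in case i < n, Bi needs 1 step to form Bi \/ (B(i+1) \/ ...) and then i-1 steps to prepend B(i-1), ..., B1, i.e. i steps; in case i = n, B6 needs 5 prepend steps.
  \/I total = (1 + 2 + ... + 5) + 5 = 15 + 5 = 20 nodes.
Total = 5 + 6 + 20 = 31

31


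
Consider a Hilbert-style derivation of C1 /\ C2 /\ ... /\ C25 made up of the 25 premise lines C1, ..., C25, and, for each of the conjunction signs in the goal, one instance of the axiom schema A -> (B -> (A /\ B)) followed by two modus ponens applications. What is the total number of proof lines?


Conjoining 25 premises:
- 25 premise lines
- the goal has 24 conjunction signs; each costs 1 axiom instance + 2 MP = 3 lines: 3 * 24 = 72
Total = 25 + 72 = 97 lines.

97


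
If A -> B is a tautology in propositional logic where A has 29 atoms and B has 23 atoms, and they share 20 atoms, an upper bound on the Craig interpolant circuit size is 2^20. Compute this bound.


Shared atoms = 20
Craig interpolant size bound = 2^20
= 1048576

1048576


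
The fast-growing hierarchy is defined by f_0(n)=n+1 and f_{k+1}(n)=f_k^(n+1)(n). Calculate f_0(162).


f_0(162) = 162 + 1 = 163

163


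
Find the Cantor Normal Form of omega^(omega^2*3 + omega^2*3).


omega^(omega^2*3 + omega^2*3):
Both terms of the exponent have the same exponent 2, so they merge: omega^2*3 + omega^2*3 = omega^2*(3+3) = omega^2*6.
omega raised to a CNF ordinal is a single CNF term: Result = omega^(omega^2*6)

omega^(omega^2*6)


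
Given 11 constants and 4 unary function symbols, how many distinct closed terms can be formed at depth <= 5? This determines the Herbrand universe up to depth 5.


Herbrand terms by depth:
Depth 0: 11 constants
Depth 1: 44 new terms (running total: 55)
Depth 2: 176 new terms (running total: 231)
Depth 3: 704 new terms (running total: 935)
Depth 4: 2816 new terms (running total: 3751)
Depth 5: 11264 new terms (running total: 15015)
Total distinct ground terms = 15015

15015


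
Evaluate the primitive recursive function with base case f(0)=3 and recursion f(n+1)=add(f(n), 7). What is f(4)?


f(0) = 3
f(1) = add(f(0), 7) = add(3, 7) = 10
f(2) = add(f(1), 7) = add(10, 7) = 17
f(3) = add(f(2), 7) = add(17, 7) = 24
f(4) = add(f(3), 7) = add(24, 7) = 31


31


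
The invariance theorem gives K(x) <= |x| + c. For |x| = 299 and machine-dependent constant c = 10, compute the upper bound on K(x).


K(x) <= |x| + c = 299 + 10 = 309

309


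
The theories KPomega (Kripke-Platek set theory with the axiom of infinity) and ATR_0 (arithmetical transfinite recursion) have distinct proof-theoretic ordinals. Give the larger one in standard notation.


Proof-theoretic ordinal of KPomega (Kripke-Platek set theory with the axiom of infinity): psi_0(epsilon_{Omega+1})
Proof-theoretic ordinal of ATR_0 (arithmetical transfinite recursion): Gamma_0
Comparing: Gamma_0 < psi_0(epsilon_{Omega+1}).
The larger ordinal is psi_0(epsilon_{Omega+1}) (from KPomega (Kripke-Platek set theory with the axiom of infinity)).

psi_0(epsilon_{Omega+1})


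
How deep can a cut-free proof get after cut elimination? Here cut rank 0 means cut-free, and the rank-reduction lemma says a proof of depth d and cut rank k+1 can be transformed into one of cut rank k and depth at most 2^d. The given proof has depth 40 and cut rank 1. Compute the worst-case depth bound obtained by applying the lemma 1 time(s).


Each rank reduction sends depth d to at most 2^d; cut rank r needs r reductions.
2_0(40) = 40
2_1(40) = 2^40 = 1099511627776
Cut-free depth bound = 1099511627776

1099511627776


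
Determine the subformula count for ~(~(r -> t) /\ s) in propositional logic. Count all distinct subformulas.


Formula: ~(~(r -> t) /\ s)
Subformulas found:
  1. s
  2. r
  3. t
  4. (r -> t)
  5. ~(r -> t)
  6. (~(r -> t) /\ s)
  7. ~(~(r -> t) /\ s)
Total distinct subformulas = 7

7


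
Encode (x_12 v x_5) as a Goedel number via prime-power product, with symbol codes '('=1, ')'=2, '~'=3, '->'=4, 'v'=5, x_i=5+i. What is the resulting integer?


Formula: (x_12 v x_5)
Symbol codes: [1, 17, 5, 10, 2]
Primes: [2, 3, 5, 7, 11]
p_1^1 = 2^1 = 2
p_2^17 = 3^17 = 129140163
p_3^5 = 5^5 = 3125
p_4^10 = 7^10 = 282475249
p_5^2 = 11^2 = 121
Product = 27587167897614975168750

27587167897614975168750


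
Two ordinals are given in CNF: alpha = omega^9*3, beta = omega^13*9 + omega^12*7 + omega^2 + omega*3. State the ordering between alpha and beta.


Compare term by term from highest exponent:
alpha = omega^9*3
beta = omega^13*9 + omega^12*7 + omega^2 + omega*3
Term 1: alpha has omega^9*3, beta has omega^13*9
Term 2: alpha has omega^0*0, beta has omega^12*7
Term 3: alpha has omega^0*0, beta has omega^2*1
Term 4: alpha has omega^0*0, beta has omega^1*3
Result: alpha < beta

alpha < beta


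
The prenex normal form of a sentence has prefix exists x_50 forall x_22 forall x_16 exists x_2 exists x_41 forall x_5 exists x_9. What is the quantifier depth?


Quantifier prefix has 7 quantifier symbols.
Quantifier depth = 7

7


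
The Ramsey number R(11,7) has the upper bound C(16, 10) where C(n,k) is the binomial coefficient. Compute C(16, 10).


R(11,7) <= C(11+7-2, 11-1) = C(16, 10)
C(16, 10) = 16! / (10! * 6!)
= 8008

8008


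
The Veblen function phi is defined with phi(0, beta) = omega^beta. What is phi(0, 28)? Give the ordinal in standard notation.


phi(0, 28):
phi(0, beta) = omega^beta by definition.
phi(0, 28) = omega^28

omega^28


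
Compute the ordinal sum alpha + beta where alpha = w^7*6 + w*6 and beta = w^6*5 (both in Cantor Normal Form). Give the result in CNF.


Ordinal addition (w^7*6 + w*6) + w^6*5:
alpha's leading term has exponent 7 > beta's exponent 6, so it survives.
alpha's tail term has exponent 1 < beta's exponent 6, so it is absorbed by beta.
In ordinal addition, any term followed by a strictly larger-exponent term is absorbed.
Result = w^7*6 + w^6*5

w^7*6 + w^6*5


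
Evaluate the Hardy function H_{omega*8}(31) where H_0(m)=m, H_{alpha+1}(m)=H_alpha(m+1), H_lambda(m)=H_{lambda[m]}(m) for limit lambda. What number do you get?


H_{omega*8}(31):
For the Hardy hierarchy, H_{omega*k}(n) = 2^k * n.
2^8 = 256.
256 * 31 = 7936

7936


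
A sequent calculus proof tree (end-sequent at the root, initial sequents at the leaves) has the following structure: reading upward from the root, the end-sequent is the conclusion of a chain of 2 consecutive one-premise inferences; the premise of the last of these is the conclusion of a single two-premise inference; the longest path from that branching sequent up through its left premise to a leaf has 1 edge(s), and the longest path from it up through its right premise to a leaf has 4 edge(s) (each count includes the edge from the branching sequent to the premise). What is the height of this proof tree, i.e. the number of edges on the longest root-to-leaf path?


Longest path through the left premise: 1 edges (measured from the branching sequent)
Longest path through the right premise: 4 edges
Height of the subtree rooted at the branching sequent: max(1, 4) = 4
The branching sequent sits 2 edges above the root (the chain of one-premise inferences), so height = 4 + 2 = 6

6


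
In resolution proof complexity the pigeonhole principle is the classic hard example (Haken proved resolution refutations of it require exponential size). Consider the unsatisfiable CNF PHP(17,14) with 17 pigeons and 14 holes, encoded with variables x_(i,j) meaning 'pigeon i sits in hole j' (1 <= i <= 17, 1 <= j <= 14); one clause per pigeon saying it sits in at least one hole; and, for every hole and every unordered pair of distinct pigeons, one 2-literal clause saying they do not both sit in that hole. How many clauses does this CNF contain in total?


PHP(17,14): 17 pigeons, 14 holes, 17*14 = 238 variables.
- pigeon clauses: one per pigeon -> 17 clauses
- hole clauses: 14 holes * C(17,2) = 14 * 136 -> 1904 clauses
Total clauses = 17 + 1904 = 1921

1921


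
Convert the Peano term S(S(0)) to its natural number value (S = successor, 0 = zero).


Counting successors applied to 0:
2 applications of S to 0 = 2

2


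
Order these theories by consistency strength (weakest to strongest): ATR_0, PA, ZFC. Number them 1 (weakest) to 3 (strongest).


Ordering by consistency strength:
1. PA
2. ATR_0
3. ZFC


ATR_0=2, PA=1, ZFC=3


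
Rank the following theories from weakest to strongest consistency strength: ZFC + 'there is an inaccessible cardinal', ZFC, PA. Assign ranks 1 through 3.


Ordering by consistency strength:
1. PA
2. ZFC
3. ZFC + 'there is an inaccessible cardinal'


ZFC + 'there is an inaccessible cardinal'=3, ZFC=2, PA=1


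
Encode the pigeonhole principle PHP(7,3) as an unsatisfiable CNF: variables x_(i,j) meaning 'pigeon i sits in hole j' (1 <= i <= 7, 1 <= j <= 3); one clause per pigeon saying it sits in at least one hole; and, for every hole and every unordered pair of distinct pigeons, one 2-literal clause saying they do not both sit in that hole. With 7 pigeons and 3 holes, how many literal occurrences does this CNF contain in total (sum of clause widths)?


PHP(7,3): 7 pigeons, 3 holes, 7*3 = 21 variables.
- pigeon clauses: one per pigeon -> 7 clauses of width 3 -> 21 literals
- hole clauses: 3 holes * C(7,2) = 3 * 21 -> 63 clauses of width 2 -> 126 literals
Total literal occurrences = 21 + 126 = 147

147


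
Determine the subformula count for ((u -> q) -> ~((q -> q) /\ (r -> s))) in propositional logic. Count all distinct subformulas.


Formula: ((u -> q) -> ~((q -> q) /\ (r -> s)))
Subformulas found:
  1. q
  2. u
  3. s
  4. r
  5. (q -> q)
  6. (u -> q)
  7. (r -> s)
  8. ((q -> q) /\ (r -> s))
  9. ~((q -> q) /\ (r -> s))
  10. ((u -> q) -> ~((q -> q) /\ (r -> s)))
Total distinct subformulas = 10

10


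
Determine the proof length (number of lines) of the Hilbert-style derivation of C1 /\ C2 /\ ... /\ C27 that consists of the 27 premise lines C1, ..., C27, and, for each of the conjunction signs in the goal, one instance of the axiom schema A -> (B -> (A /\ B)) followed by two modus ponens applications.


Conjoining 27 premises:
- 27 premise lines
- the goal has 26 conjunction signs; each costs 1 axiom instance + 2 MP = 3 lines: 3 * 26 = 78
Total = 27 + 78 = 105 lines.

105


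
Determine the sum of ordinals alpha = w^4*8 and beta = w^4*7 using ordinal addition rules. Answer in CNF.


Ordinal addition w^4*8 + w^4*7:
Both terms have the same exponent 4.
w^e*c + w^e*d = w^e*(c+d).
Result = w^4*(8+7) = w^4*15

w^4*15


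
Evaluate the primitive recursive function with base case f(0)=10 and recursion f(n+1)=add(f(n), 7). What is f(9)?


f(0) = 10
f(1) = add(f(0), 7) = add(10, 7) = 17
f(2) = add(f(1), 7) = add(17, 7) = 24
f(3) = add(f(2), 7) = add(24, 7) = 31
f(4) = add(f(3), 7) = add(31, 7) = 38
f(5) = add(f(4), 7) = add(38, 7) = 45
f(6) = add(f(5), 7) = add(45, 7) = 52
f(7) = add(f(6), 7) = add(52, 7) = 59
f(8) = add(f(7), 7) = add(59, 7) = 66
f(9) = add(f(8), 7) = add(66, 7) = 73


73


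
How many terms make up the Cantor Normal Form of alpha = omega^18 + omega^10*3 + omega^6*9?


CNF: omega^18 + omega^10*3 + omega^6*9
Count the summands separated by '+':
  term 1: omega^18
  term 2: omega^10*3
  term 3: omega^6*9
Total terms = 3

3


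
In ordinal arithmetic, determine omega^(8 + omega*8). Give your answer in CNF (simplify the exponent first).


omega^(8 + omega*8):
In ordinal addition a term is absorbed by a following term of strictly larger exponent: 0 < 1, so 8 + omega*8 = omega*8.
omega raised to a CNF ordinal is a single CNF term: Result = omega^(omega*8)

omega^(omega*8)


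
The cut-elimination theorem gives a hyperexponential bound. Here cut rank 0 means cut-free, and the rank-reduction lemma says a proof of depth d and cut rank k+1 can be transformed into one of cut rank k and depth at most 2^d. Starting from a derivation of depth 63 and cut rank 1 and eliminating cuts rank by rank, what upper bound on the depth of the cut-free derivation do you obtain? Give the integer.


Each rank reduction sends depth d to at most 2^d; cut rank r needs r reductions.
2_0(63) = 63
2_1(63) = 2^63 = 9223372036854775808
Cut-free depth bound = 9223372036854775808

9223372036854775808


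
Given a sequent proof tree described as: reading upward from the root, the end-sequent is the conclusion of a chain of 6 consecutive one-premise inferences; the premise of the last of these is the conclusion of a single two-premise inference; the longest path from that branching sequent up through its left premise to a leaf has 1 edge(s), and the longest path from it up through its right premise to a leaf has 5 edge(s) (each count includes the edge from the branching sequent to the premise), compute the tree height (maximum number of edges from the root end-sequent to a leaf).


Longest path through the left premise: 1 edges (measured from the branching sequent)
Longest path through the right premise: 5 edges
Height of the subtree rooted at the branching sequent: max(1, 5) = 5
The branching sequent sits 6 edges above the root (the chain of one-premise inferences), so height = 5 + 6 = 11

11


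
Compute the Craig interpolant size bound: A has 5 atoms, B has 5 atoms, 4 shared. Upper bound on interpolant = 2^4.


Shared atoms = 4
Craig interpolant size bound = 2^4
= 16

16


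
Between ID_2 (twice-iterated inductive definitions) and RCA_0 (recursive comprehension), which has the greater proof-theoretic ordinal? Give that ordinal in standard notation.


Proof-theoretic ordinal of ID_2 (twice-iterated inductive definitions): psi_0(epsilon_{Omega_2+1})
Proof-theoretic ordinal of RCA_0 (recursive comprehension): omega^omega
Comparing: omega^omega < psi_0(epsilon_{Omega_2+1}).
The larger ordinal is psi_0(epsilon_{Omega_2+1}) (from ID_2 (twice-iterated inductive definitions)).

psi_0(epsilon_{Omega_2+1})


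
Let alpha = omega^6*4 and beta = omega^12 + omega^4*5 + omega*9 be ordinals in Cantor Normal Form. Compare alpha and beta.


Compare term by term from highest exponent:
alpha = omega^6*4
beta = omega^12 + omega^4*5 + omega*9
Term 1: alpha has omega^6*4, beta has omega^12*1
Term 2: alpha has omega^0*0, beta has omega^4*5
Term 3: alpha has omega^0*0, beta has omega^1*9
Result: alpha < beta

alpha < beta


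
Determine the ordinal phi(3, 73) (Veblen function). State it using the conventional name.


phi(3, 73):
phi(3, beta) = eta_beta (the beta-th eta number, fixed point of zeta).
phi(3, 73) = eta_73

eta_73


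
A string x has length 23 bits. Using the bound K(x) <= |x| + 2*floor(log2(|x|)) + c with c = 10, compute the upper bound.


floor(log2(23)) = 4
2 * 4 = 8
K(x) <= 23 + 8 + 10 = 41

41


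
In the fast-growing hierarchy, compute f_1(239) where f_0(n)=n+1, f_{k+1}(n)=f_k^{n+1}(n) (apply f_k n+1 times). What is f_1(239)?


f_1(239) = f_0^240(239)
f_0 adds 1 each time, applied 240 times.
f_1(239) = 239 + 240 = 479

479


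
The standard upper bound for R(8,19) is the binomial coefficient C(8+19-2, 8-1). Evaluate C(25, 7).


R(8,19) <= C(8+19-2, 8-1) = C(25, 7)
C(25, 7) = 25! / (7! * 18!)
= 480700

480700


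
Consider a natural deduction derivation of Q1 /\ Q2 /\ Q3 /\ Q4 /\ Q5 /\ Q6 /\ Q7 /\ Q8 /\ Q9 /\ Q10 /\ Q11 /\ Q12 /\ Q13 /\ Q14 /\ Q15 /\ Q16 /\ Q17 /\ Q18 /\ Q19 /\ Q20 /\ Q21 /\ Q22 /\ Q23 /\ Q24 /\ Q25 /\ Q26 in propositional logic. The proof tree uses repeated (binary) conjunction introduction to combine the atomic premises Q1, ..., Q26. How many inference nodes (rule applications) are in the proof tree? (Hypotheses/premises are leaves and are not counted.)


The target conjunction has 26 conjuncts, i.e. 25 binary /\ connectives.
Each conjunction-intro joins two pieces, so 26 atoms require 26-1 = 25 applications.
Total inference nodes = 25

25


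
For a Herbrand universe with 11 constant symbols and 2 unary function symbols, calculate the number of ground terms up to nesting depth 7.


Herbrand terms by depth:
Depth 0: 11 constants
Depth 1: 22 new terms (running total: 33)
Depth 2: 44 new terms (running total: 77)
Depth 3: 88 new terms (running total: 165)
Depth 4: 176 new terms (running total: 341)
Depth 5: 352 new terms (running total: 693)
Depth 6: 704 new terms (running total: 1397)
Depth 7: 1408 new terms (running total: 2805)
Total distinct ground terms = 2805

2805


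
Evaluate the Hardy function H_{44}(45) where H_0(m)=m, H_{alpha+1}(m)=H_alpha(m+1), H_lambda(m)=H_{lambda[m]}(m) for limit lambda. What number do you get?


H_44(45):
For finite ordinals k, H_k(n) = n + k (each successor step adds 1).
H_44(45) = 45 + 44 = 89

89


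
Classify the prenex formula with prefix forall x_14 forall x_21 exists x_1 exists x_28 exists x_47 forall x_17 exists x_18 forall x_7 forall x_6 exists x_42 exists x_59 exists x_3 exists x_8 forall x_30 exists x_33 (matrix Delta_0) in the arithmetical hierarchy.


Leading quantifier is forall, so the class is Pi.
Number of quantifier blocks = alternations + 1 = 7 + 1 = 8.
Classification: Pi_8

Pi_8


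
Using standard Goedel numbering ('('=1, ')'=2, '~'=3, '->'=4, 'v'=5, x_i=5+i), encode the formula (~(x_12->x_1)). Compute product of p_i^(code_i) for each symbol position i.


Formula: (~(x_12->x_1))
Symbol codes: [1, 3, 1, 17, 4, 6, 2, 2]
Primes: [2, 3, 5, 7, 11, 13, 17, 19]
p_1^1 = 2^1 = 2
p_2^3 = 3^3 = 27
p_3^1 = 5^1 = 5
p_4^17 = 7^17 = 232630513987207
p_5^4 = 11^4 = 14641
p_6^6 = 13^6 = 4826809
p_7^2 = 17^2 = 289
p_8^2 = 19^2 = 361
Product = 463091002998491082425771564893890

463091002998491082425771564893890


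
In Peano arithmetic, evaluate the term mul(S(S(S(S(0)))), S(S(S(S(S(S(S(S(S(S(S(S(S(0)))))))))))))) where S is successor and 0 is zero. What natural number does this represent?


mul(S^4(0), S^13(0)):
S^4(0) = 4
S^13(0) = 13
4 * 13 = 52

52


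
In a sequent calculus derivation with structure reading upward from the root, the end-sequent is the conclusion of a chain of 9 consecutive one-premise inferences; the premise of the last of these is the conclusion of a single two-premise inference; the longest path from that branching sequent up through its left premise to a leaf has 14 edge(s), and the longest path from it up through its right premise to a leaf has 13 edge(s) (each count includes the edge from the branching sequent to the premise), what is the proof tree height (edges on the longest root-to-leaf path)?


Longest path through the left premise: 14 edges (measured from the branching sequent)
Longest path through the right premise: 13 edges
Height of the subtree rooted at the branching sequent: max(14, 13) = 14
The branching sequent sits 9 edges above the root (the chain of one-premise inferences), so height = 14 + 9 = 23

23


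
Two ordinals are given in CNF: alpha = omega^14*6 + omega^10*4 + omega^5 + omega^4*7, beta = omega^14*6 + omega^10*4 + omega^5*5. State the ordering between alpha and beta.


Compare term by term from highest exponent:
alpha = omega^14*6 + omega^10*4 + omega^5 + omega^4*7
beta = omega^14*6 + omega^10*4 + omega^5*5
Term 1: alpha has omega^14*6, beta has omega^14*6
Term 2: alpha has omega^10*4, beta has omega^10*4
Term 3: alpha has omega^5*1, beta has omega^5*5
Term 4: alpha has omega^4*7, beta has omega^0*0
Result: alpha < beta

alpha < beta


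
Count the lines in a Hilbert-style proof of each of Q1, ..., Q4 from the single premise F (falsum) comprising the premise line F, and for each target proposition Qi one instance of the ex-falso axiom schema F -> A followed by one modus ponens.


Ex falso, line by line:
- 1 premise line (F)
- 4 targets, each needing 1 axiom instance (F -> Qi) + 1 MP = 2 lines: 2 * 4 = 8
Total = 1 + 8 = 9 lines.

9


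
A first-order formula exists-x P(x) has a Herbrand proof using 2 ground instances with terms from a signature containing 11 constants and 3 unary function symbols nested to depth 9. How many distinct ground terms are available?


Herbrand terms by depth:
Depth 0: 11 constants
Depth 1: 33 new terms (running total: 44)
Depth 2: 99 new terms (running total: 143)
Depth 3: 297 new terms (running total: 440)
Depth 4: 891 new terms (running total: 1331)
Depth 5: 2673 new terms (running total: 4004)
Depth 6: 8019 new terms (running total: 12023)
Depth 7: 24057 new terms (running total: 36080)
Depth 8: 72171 new terms (running total: 108251)
Depth 9: 216513 new terms (running total: 324764)
Total distinct ground terms = 324764

324764


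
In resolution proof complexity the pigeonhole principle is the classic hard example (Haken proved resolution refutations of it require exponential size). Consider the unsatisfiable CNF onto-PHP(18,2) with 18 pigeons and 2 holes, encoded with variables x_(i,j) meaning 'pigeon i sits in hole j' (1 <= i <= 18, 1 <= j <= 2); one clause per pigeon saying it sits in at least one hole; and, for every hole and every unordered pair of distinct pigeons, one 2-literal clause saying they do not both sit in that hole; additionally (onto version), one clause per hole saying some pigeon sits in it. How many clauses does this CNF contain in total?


onto-PHP(18,2): 18 pigeons, 2 holes, 18*2 = 36 variables.
- pigeon clauses: one per pigeon -> 18 clauses
- hole clauses: 2 holes * C(18,2) = 2 * 153 -> 306 clauses
- onto clauses: one per hole -> 2 clauses
Total clauses = 18 + 306 + 2 = 326

326
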